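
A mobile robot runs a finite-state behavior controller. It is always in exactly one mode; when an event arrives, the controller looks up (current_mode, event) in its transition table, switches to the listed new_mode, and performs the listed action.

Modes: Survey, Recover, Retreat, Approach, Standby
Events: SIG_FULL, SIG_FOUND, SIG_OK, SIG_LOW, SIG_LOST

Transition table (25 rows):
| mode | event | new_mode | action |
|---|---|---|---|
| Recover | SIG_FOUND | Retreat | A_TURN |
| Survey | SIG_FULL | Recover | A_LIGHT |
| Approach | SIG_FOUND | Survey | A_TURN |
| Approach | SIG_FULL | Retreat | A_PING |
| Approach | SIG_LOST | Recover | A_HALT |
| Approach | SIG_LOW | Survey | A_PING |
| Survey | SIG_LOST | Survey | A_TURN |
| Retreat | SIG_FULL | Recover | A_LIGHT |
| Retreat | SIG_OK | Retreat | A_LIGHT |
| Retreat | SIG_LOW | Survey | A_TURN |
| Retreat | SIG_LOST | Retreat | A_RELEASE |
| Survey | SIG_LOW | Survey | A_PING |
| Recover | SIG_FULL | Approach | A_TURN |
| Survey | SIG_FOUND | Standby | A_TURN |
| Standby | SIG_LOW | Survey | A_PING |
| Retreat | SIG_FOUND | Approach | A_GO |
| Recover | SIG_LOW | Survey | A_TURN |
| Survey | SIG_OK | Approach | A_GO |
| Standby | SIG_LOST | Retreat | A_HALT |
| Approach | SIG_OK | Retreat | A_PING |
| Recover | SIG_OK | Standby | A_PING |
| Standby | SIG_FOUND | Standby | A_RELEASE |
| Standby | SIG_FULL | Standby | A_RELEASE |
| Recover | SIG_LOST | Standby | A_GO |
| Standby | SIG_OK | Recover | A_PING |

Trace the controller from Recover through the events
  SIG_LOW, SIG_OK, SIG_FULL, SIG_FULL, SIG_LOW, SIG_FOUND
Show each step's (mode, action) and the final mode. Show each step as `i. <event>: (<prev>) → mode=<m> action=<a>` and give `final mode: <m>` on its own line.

final mode: Standby

1. SIG_LOW: (Recover) → mode=Survey action=A_TURN
2. SIG_OK: (Survey) → mode=Approach action=A_GO
3. SIG_FULL: (Approach) → mode=Retreat action=A_PING
4. SIG_FULL: (Retreat) → mode=Recover action=A_LIGHT
5. SIG_LOW: (Recover) → mode=Survey action=A_TURN
6. SIG_FOUND: (Survey) → mode=Standby action=A_TURN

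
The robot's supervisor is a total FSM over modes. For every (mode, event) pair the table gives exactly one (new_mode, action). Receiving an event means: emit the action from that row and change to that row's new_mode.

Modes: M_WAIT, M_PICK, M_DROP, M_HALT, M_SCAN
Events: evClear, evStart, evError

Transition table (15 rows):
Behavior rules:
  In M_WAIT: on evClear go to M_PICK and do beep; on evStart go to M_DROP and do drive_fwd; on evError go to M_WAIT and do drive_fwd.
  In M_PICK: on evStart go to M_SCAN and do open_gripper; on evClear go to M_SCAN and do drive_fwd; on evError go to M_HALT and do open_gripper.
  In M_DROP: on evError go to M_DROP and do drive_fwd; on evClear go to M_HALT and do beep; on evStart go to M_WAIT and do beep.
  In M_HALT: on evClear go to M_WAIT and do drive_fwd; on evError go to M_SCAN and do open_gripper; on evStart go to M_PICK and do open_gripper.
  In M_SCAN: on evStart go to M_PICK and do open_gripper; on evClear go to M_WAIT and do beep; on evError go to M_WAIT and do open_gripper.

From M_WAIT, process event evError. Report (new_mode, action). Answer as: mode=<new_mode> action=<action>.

current mode = M_WAIT; filter table to that mode:
  (M_WAIT, evClear) → (M_PICK, beep)
  (M_WAIT, evStart) → (M_DROP, drive_fwd)
  (M_WAIT, evError) → (M_WAIT, drive_fwd)  ← event matches
event = evError selects (M_WAIT, drive_fwd)

mode=M_WAIT action=drive_fwd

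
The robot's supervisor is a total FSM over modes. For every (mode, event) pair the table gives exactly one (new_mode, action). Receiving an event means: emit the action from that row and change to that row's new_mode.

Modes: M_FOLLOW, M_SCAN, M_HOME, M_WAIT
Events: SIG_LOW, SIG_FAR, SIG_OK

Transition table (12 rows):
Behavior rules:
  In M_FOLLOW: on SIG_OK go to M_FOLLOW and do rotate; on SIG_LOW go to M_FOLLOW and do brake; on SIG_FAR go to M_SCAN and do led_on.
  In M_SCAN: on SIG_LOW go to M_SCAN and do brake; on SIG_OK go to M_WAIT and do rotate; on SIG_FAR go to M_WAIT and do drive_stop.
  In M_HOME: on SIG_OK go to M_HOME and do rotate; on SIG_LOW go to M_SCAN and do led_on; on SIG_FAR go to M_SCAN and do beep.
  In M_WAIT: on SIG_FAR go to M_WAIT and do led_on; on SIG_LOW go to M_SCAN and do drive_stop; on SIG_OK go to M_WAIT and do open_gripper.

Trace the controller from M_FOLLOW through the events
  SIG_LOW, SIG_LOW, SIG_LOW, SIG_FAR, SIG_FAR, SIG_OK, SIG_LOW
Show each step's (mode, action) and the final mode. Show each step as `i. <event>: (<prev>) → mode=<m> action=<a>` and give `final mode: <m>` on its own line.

1. SIG_LOW: (M_FOLLOW) → mode=M_FOLLOW action=brake
2. SIG_LOW: (M_FOLLOW) → mode=M_FOLLOW action=brake
3. SIG_LOW: (M_FOLLOW) → mode=M_FOLLOW action=brake
4. SIG_FAR: (M_FOLLOW) → mode=M_SCAN action=led_on
5. SIG_FAR: (M_SCAN) → mode=M_WAIT action=drive_stop
6. SIG_OK: (M_WAIT) → mode=M_WAIT action=open_gripper
7. SIG_LOW: (M_WAIT) → mode=M_SCAN action=drive_stop

final mode: M_SCAN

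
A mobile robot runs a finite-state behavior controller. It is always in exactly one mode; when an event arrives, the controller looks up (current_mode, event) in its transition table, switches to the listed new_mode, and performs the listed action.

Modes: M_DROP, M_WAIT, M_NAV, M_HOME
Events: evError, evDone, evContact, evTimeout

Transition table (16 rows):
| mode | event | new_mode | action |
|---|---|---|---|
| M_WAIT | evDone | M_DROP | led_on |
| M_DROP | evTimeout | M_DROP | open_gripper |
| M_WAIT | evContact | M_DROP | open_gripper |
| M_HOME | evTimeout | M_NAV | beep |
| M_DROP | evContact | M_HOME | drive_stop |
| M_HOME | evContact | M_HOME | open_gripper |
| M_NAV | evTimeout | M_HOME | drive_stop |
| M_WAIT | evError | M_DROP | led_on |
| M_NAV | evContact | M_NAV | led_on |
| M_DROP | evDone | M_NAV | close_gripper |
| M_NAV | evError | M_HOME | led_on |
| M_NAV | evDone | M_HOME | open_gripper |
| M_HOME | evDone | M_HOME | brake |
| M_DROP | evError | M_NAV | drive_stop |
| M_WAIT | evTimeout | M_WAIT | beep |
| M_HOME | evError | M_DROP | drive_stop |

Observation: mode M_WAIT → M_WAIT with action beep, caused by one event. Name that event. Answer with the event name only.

try evError: (M_WAIT, evError) → (M_DROP, led_on)
try evDone: (M_WAIT, evDone) → (M_DROP, led_on)
try evContact: (M_WAIT, evContact) → (M_DROP, open_gripper)
try evTimeout: (M_WAIT, evTimeout) → (M_WAIT, beep)  ← matches

evTimeout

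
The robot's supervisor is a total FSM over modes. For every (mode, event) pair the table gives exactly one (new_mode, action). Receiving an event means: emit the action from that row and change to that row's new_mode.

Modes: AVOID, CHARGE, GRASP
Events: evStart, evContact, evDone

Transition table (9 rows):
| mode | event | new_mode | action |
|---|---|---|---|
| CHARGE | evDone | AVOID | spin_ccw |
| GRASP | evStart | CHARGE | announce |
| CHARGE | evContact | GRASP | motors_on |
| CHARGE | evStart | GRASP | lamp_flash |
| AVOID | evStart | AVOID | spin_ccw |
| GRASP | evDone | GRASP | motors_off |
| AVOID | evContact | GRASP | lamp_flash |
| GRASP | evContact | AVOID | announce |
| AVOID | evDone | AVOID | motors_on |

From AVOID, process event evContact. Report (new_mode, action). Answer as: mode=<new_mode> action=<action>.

current mode = AVOID; filter table to that mode:
  (AVOID, evStart) → (AVOID, spin_ccw)
  (AVOID, evContact) → (GRASP, lamp_flash)  ← event matches
  (AVOID, evDone) → (AVOID, motors_on)
event = evContact selects (GRASP, lamp_flash)

mode=GRASP action=lamp_flash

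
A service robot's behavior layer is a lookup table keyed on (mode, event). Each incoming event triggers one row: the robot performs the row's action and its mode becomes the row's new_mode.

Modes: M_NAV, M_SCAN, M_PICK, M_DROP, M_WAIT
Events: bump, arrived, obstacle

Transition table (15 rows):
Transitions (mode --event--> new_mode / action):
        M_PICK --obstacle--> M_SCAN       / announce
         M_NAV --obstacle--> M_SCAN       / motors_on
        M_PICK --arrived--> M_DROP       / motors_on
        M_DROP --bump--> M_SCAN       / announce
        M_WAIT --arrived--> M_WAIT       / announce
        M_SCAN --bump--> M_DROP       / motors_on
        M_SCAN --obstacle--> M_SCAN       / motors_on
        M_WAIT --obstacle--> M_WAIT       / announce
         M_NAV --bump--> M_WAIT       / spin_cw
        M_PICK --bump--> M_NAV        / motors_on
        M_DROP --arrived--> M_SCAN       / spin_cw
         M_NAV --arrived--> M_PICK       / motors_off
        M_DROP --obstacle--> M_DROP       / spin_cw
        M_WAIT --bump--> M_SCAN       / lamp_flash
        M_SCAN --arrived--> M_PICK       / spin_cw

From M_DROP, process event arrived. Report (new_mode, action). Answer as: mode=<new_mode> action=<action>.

current mode = M_DROP; filter table to that mode:
  (M_DROP, bump) → (M_SCAN, announce)
  (M_DROP, arrived) → (M_SCAN, spin_cw)  ← event matches
  (M_DROP, obstacle) → (M_DROP, spin_cw)
event = arrived selects (M_SCAN, spin_cw)

mode=M_SCAN action=spin_cw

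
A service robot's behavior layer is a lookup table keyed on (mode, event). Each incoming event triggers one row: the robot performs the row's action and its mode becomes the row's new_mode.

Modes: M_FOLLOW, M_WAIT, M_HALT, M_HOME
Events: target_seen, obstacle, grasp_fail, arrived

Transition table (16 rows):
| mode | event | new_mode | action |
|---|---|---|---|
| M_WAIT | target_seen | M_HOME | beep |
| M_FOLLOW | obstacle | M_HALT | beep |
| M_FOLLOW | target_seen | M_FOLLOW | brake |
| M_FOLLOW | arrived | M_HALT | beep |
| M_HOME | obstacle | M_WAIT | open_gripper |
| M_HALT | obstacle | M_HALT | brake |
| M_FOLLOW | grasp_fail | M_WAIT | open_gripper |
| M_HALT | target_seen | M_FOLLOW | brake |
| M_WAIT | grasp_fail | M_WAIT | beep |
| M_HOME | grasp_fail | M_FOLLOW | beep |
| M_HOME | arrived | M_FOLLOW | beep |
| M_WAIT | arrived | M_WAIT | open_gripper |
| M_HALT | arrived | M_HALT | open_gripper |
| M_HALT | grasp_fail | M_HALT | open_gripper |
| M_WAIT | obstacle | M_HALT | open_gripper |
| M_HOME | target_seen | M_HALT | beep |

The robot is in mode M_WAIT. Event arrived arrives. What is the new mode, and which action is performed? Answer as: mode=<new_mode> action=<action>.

mode=M_WAIT action=open_gripper

current mode = M_WAIT; filter table to that mode:
  (M_WAIT, target_seen) → (M_HOME, beep)
  (M_WAIT, grasp_fail) → (M_WAIT, beep)
  (M_WAIT, arrived) → (M_WAIT, open_gripper)  ← event matches
  (M_WAIT, obstacle) → (M_HALT, open_gripper)
event = arrived selects (M_WAIT, open_gripper)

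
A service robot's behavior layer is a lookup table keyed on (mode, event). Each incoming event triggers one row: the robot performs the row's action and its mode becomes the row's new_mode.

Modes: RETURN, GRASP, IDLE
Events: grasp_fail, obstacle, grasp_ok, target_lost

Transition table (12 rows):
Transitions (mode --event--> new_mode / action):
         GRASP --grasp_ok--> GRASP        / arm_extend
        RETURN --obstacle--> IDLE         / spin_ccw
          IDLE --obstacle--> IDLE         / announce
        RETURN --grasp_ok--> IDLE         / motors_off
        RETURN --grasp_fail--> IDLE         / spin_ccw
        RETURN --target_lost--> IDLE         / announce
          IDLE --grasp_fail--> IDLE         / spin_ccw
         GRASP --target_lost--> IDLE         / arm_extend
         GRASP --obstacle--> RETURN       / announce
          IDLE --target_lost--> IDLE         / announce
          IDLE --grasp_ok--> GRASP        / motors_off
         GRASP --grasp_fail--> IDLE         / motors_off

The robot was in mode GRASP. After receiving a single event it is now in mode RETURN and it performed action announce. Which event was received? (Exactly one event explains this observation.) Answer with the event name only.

obstacle

try grasp_fail: (GRASP, grasp_fail) → (IDLE, motors_off)
try obstacle: (GRASP, obstacle) → (RETURN, announce)  ← matches
try grasp_ok: (GRASP, grasp_ok) → (GRASP, arm_extend)
try target_lost: (GRASP, target_lost) → (IDLE, arm_extend)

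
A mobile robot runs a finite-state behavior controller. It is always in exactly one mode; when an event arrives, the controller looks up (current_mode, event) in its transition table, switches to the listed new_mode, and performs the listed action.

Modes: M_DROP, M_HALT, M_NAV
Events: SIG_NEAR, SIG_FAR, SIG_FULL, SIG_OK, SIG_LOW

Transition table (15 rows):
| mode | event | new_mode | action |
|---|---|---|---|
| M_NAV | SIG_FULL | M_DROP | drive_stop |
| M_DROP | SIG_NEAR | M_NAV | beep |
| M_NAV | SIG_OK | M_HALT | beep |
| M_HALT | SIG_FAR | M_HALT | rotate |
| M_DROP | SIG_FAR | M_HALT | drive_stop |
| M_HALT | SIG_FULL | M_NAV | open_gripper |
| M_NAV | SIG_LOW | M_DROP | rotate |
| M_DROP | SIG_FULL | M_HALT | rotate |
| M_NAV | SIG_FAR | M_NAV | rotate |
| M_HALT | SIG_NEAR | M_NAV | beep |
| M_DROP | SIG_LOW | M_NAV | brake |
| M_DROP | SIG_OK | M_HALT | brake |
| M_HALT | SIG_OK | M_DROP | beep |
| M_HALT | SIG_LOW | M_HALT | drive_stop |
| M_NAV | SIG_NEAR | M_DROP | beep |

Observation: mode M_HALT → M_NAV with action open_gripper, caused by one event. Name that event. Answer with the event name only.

SIG_FULL

try SIG_NEAR: (M_HALT, SIG_NEAR) → (M_NAV, beep)
try SIG_FAR: (M_HALT, SIG_FAR) → (M_HALT, rotate)
try SIG_FULL: (M_HALT, SIG_FULL) → (M_NAV, open_gripper)  ← matches
try SIG_OK: (M_HALT, SIG_OK) → (M_DROP, beep)
try SIG_LOW: (M_HALT, SIG_LOW) → (M_HALT, drive_stop)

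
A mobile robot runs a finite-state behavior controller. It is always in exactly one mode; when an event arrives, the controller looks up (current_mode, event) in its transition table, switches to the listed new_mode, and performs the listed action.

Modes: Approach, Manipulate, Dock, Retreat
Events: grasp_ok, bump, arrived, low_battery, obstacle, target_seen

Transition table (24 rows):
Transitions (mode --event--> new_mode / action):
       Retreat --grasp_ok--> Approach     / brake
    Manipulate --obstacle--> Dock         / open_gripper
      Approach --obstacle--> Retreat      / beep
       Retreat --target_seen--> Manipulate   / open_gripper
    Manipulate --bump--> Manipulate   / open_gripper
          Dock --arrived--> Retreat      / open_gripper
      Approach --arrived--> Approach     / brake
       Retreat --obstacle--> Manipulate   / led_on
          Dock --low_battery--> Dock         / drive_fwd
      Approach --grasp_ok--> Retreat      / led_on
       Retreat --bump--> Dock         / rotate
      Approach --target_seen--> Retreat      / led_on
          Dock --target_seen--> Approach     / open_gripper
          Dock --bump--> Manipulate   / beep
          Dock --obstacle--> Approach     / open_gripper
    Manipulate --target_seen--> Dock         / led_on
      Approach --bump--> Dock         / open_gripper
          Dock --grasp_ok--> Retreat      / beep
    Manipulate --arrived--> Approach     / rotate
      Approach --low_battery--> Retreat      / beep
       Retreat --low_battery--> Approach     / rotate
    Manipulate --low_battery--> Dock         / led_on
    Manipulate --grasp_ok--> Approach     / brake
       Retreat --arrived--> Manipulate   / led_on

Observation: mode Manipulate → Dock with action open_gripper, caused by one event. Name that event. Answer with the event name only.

obstacle

try grasp_ok: (Manipulate, grasp_ok) → (Approach, brake)
try bump: (Manipulate, bump) → (Manipulate, open_gripper)
try arrived: (Manipulate, arrived) → (Approach, rotate)
try low_battery: (Manipulate, low_battery) → (Dock, led_on)
try obstacle: (Manipulate, obstacle) → (Dock, open_gripper)  ← matches
try target_seen: (Manipulate, target_seen) → (Dock, led_on)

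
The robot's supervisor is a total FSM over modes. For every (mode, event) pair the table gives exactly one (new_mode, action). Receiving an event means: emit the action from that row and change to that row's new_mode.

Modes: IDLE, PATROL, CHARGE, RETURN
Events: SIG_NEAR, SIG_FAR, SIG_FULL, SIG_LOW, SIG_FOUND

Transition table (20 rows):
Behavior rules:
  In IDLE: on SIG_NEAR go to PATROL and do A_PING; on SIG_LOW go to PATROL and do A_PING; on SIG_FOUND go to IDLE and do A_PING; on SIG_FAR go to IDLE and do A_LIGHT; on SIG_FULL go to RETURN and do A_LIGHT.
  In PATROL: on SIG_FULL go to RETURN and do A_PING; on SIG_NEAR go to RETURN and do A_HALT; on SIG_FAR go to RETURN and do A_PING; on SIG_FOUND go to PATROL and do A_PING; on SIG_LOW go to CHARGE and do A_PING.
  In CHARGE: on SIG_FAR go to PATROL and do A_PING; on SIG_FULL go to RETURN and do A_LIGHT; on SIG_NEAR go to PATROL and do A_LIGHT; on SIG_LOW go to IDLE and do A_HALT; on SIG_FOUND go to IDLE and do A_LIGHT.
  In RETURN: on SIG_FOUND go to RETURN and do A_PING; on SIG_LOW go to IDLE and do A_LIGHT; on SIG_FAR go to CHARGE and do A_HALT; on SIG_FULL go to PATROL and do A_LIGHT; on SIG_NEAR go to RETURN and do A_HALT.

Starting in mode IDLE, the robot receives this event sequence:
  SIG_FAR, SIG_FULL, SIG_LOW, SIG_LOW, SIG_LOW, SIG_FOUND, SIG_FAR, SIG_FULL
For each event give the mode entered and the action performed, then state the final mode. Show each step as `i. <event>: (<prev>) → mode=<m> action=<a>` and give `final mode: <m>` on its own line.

1. SIG_FAR: (IDLE) → mode=IDLE action=A_LIGHT
2. SIG_FULL: (IDLE) → mode=RETURN action=A_LIGHT
3. SIG_LOW: (RETURN) → mode=IDLE action=A_LIGHT
4. SIG_LOW: (IDLE) → mode=PATROL action=A_PING
5. SIG_LOW: (PATROL) → mode=CHARGE action=A_PING
6. SIG_FOUND: (CHARGE) → mode=IDLE action=A_LIGHT
7. SIG_FAR: (IDLE) → mode=IDLE action=A_LIGHT
8. SIG_FULL: (IDLE) → mode=RETURN action=A_LIGHT

final mode: RETURN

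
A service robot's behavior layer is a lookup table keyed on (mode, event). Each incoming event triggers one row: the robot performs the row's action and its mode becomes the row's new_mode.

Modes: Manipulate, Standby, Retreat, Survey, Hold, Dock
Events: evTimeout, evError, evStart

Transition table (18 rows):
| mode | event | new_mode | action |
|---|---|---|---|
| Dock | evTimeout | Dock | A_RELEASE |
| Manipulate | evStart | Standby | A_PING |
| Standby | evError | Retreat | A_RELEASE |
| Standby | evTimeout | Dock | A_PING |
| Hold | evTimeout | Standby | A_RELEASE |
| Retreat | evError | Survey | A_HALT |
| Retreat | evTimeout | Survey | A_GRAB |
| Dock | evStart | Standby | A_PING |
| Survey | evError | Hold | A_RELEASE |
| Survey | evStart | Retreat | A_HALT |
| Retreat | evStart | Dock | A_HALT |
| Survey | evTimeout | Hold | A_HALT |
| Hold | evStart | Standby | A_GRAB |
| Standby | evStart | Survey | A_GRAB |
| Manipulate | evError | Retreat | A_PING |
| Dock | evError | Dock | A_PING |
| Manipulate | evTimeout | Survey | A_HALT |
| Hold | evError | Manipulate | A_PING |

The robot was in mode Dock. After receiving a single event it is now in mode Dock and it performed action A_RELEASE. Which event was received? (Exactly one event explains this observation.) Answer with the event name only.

evTimeout

try evTimeout: (Dock, evTimeout) → (Dock, A_RELEASE)  ← matches
try evError: (Dock, evError) → (Dock, A_PING)
try evStart: (Dock, evStart) → (Standby, A_PING)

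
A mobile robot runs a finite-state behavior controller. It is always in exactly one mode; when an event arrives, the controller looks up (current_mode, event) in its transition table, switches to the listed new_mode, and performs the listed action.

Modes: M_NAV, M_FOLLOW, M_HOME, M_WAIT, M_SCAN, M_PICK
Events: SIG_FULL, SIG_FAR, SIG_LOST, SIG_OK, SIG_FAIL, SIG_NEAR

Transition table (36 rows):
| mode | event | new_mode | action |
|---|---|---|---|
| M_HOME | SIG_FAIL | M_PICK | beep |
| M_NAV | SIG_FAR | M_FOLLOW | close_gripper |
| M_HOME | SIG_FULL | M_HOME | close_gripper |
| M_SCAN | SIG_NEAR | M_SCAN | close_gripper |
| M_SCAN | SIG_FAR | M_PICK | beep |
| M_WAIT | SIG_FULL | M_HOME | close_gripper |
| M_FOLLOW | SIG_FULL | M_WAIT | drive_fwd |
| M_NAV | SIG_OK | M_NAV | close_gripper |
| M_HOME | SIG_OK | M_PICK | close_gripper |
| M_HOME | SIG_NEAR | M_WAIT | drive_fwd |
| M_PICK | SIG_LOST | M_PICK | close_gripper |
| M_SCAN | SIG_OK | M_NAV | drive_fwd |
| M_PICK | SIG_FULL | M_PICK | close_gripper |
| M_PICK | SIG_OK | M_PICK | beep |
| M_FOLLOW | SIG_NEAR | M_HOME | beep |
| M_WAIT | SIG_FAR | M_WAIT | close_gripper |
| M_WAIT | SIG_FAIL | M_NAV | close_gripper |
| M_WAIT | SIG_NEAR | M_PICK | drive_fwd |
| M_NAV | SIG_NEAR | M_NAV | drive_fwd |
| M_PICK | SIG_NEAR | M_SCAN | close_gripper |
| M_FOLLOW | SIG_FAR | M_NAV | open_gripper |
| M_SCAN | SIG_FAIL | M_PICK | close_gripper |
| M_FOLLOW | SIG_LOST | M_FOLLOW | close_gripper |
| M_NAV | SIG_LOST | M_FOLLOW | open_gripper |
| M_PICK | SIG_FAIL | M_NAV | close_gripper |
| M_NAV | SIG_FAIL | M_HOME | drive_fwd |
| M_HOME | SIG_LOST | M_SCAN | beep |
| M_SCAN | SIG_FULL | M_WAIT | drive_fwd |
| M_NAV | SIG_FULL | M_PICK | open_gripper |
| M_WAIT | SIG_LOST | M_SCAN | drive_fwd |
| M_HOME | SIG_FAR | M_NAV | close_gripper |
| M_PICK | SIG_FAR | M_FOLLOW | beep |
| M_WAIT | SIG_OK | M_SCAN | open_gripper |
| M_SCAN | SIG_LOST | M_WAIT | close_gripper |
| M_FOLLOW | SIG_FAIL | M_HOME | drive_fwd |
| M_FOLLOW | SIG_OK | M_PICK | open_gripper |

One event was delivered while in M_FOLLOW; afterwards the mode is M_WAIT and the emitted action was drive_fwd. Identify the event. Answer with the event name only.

SIG_FULL

try SIG_FULL: (M_FOLLOW, SIG_FULL) → (M_WAIT, drive_fwd)  ← matches
try SIG_FAR: (M_FOLLOW, SIG_FAR) → (M_NAV, open_gripper)
try SIG_LOST: (M_FOLLOW, SIG_LOST) → (M_FOLLOW, close_gripper)
try SIG_OK: (M_FOLLOW, SIG_OK) → (M_PICK, open_gripper)
try SIG_FAIL: (M_FOLLOW, SIG_FAIL) → (M_HOME, drive_fwd)
try SIG_NEAR: (M_FOLLOW, SIG_NEAR) → (M_HOME, beep)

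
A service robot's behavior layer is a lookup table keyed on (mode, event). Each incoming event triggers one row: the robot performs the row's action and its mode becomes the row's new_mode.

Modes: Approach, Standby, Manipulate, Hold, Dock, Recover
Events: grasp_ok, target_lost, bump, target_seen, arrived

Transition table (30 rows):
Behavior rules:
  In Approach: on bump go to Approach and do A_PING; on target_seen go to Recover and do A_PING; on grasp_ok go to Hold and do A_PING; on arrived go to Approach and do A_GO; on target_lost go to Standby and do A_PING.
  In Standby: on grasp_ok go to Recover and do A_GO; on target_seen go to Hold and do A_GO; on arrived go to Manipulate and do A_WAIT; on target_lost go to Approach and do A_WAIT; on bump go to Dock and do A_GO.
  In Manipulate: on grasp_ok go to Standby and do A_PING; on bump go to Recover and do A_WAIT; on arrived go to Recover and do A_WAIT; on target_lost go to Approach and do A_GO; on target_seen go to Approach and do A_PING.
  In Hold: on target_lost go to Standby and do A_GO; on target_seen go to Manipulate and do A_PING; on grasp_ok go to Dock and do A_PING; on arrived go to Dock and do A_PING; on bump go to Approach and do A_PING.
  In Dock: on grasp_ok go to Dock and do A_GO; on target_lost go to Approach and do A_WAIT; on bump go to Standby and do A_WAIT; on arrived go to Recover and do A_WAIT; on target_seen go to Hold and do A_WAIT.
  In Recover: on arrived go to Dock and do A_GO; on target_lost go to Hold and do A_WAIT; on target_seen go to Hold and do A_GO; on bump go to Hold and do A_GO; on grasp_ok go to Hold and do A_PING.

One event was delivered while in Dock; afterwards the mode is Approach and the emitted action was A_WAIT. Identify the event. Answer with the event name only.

target_lost

try grasp_ok: (Dock, grasp_ok) → (Dock, A_GO)
try target_lost: (Dock, target_lost) → (Approach, A_WAIT)  ← matches
try bump: (Dock, bump) → (Standby, A_WAIT)
try target_seen: (Dock, target_seen) → (Hold, A_WAIT)
try arrived: (Dock, arrived) → (Recover, A_WAIT)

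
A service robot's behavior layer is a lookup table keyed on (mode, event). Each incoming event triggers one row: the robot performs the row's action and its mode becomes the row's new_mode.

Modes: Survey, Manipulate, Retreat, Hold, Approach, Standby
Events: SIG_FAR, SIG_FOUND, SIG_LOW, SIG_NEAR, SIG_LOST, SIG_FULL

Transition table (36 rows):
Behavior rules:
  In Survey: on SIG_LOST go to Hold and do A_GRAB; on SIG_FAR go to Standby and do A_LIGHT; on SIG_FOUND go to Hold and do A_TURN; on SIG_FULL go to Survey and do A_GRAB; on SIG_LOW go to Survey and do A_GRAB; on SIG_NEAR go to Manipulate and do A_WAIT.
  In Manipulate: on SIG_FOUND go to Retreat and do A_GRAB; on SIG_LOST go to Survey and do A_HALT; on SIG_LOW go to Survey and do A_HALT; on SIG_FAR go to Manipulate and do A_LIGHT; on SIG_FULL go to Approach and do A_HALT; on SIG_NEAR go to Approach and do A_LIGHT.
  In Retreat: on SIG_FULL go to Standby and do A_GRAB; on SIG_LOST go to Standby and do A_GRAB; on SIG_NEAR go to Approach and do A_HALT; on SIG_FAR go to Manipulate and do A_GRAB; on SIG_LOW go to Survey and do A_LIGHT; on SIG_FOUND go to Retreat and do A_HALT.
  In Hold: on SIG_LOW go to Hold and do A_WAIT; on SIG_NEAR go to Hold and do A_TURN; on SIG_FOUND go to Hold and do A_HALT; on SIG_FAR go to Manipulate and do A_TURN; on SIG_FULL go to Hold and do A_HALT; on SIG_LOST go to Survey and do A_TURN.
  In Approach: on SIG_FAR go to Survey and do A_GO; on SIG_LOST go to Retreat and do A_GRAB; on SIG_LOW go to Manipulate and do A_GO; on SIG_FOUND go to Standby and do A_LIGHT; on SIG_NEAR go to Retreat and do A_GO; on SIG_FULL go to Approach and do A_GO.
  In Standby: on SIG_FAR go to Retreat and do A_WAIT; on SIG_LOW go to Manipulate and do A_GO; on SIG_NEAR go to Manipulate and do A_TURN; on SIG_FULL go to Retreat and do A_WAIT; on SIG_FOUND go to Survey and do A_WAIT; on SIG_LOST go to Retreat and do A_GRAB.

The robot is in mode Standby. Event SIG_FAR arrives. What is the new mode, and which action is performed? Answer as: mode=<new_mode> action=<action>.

current mode = Standby; filter table to that mode:
  (Standby, SIG_FAR) → (Retreat, A_WAIT)  ← event matches
  (Standby, SIG_LOW) → (Manipulate, A_GO)
  (Standby, SIG_NEAR) → (Manipulate, A_TURN)
  (Standby, SIG_FULL) → (Retreat, A_WAIT)
  (Standby, SIG_FOUND) → (Survey, A_WAIT)
  (Standby, SIG_LOST) → (Retreat, A_GRAB)
event = SIG_FAR selects (Retreat, A_WAIT)

mode=Retreat action=A_WAIT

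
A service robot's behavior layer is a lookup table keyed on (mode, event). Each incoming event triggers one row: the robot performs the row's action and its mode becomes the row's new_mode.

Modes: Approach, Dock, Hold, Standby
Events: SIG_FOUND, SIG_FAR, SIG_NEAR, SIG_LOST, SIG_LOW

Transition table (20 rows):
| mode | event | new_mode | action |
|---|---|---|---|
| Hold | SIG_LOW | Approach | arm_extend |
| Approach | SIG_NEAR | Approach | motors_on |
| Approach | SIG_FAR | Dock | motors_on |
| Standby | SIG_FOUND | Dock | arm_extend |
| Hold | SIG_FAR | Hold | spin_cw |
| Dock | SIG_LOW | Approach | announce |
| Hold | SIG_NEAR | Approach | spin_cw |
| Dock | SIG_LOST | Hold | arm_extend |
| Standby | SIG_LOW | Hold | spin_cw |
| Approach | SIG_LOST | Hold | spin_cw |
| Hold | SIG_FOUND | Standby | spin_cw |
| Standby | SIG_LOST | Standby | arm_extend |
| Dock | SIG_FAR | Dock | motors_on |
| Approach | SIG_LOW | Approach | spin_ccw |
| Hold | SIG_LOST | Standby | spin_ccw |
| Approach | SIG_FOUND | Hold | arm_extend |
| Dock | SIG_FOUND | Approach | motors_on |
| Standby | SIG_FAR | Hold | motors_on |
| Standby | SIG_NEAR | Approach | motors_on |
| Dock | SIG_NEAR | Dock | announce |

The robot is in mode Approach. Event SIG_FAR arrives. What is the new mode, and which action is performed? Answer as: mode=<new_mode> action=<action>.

mode=Dock action=motors_on

current mode = Approach; filter table to that mode:
  (Approach, SIG_NEAR) → (Approach, motors_on)
  (Approach, SIG_FAR) → (Dock, motors_on)  ← event matches
  (Approach, SIG_LOST) → (Hold, spin_cw)
  (Approach, SIG_LOW) → (Approach, spin_ccw)
  (Approach, SIG_FOUND) → (Hold, arm_extend)
event = SIG_FAR selects (Dock, motors_on)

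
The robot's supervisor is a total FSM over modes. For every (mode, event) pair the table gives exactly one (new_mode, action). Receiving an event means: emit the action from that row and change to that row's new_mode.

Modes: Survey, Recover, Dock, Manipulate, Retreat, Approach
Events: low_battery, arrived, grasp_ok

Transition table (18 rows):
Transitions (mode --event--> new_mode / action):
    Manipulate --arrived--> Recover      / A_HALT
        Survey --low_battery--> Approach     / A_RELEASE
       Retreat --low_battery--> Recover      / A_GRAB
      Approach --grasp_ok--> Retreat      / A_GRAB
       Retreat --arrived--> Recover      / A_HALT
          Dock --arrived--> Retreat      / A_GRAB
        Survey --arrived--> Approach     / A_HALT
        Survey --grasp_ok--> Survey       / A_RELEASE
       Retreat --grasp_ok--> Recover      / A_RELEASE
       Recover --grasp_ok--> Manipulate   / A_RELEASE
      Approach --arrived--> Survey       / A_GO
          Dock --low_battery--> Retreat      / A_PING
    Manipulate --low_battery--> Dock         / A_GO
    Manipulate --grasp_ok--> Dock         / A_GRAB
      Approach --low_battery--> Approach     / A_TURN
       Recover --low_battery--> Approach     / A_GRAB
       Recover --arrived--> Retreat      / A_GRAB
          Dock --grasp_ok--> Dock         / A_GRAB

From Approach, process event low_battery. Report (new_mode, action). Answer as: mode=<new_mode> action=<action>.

mode=Approach action=A_TURN

current mode = Approach; filter table to that mode:
  (Approach, grasp_ok) → (Retreat, A_GRAB)
  (Approach, arrived) → (Survey, A_GO)
  (Approach, low_battery) → (Approach, A_TURN)  ← event matches
event = low_battery selects (Approach, A_TURN)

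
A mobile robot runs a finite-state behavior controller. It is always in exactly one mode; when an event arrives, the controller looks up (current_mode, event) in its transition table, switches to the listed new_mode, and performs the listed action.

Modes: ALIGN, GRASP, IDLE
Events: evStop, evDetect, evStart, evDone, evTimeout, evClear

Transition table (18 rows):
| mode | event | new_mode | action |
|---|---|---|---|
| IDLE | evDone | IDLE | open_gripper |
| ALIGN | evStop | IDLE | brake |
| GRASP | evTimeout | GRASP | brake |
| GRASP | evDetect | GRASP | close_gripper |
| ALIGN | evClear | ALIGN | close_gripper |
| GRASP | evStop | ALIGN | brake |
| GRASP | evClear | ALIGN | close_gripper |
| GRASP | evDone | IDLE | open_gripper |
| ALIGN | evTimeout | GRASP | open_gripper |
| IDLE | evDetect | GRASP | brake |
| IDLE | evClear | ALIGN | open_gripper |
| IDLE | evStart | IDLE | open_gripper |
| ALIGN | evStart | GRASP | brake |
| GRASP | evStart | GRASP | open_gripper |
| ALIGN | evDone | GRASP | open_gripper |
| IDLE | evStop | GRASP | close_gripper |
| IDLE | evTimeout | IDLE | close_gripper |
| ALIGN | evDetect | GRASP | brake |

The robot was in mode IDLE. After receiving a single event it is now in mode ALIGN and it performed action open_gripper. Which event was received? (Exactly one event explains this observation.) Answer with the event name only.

evClear

try evStop: (IDLE, evStop) → (GRASP, close_gripper)
try evDetect: (IDLE, evDetect) → (GRASP, brake)
try evStart: (IDLE, evStart) → (IDLE, open_gripper)
try evDone: (IDLE, evDone) → (IDLE, open_gripper)
try evTimeout: (IDLE, evTimeout) → (IDLE, close_gripper)
try evClear: (IDLE, evClear) → (ALIGN, open_gripper)  ← matches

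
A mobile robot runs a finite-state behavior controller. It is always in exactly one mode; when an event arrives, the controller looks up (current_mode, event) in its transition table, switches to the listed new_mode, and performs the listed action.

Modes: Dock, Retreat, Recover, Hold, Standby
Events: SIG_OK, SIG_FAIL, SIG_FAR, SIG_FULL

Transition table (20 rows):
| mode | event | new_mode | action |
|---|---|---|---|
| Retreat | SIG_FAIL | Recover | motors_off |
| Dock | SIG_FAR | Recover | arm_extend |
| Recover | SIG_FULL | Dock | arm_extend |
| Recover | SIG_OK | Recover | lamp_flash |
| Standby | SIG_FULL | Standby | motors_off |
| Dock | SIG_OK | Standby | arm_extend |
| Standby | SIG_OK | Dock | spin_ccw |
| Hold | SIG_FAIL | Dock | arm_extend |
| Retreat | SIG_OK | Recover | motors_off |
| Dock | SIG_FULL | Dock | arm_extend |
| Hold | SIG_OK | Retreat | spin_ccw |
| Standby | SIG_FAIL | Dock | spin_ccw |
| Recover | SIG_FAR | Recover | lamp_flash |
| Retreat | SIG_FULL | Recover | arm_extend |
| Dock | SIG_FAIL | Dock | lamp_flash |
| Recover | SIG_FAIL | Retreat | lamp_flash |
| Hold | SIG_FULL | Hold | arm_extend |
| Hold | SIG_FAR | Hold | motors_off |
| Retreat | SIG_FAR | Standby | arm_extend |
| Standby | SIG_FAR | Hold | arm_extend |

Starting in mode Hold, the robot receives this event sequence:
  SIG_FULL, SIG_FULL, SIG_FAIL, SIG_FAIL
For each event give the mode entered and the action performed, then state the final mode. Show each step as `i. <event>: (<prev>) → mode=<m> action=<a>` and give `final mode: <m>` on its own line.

final mode: Dock

1. SIG_FULL: (Hold) → mode=Hold action=arm_extend
2. SIG_FULL: (Hold) → mode=Hold action=arm_extend
3. SIG_FAIL: (Hold) → mode=Dock action=arm_extend
4. SIG_FAIL: (Dock) → mode=Dock action=lamp_flash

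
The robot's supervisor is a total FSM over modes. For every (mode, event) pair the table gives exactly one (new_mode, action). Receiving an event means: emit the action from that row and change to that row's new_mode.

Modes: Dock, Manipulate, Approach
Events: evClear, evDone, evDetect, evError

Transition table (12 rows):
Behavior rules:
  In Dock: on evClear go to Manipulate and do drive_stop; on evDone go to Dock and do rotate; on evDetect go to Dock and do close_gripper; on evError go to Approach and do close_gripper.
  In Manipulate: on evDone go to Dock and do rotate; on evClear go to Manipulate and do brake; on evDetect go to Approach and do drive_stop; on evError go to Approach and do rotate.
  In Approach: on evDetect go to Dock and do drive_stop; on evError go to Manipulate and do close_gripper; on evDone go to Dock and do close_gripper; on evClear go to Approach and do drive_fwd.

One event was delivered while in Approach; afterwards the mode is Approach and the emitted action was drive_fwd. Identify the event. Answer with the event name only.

try evClear: (Approach, evClear) → (Approach, drive_fwd)  ← matches
try evDone: (Approach, evDone) → (Dock, close_gripper)
try evDetect: (Approach, evDetect) → (Dock, drive_stop)
try evError: (Approach, evError) → (Manipulate, close_gripper)

evClear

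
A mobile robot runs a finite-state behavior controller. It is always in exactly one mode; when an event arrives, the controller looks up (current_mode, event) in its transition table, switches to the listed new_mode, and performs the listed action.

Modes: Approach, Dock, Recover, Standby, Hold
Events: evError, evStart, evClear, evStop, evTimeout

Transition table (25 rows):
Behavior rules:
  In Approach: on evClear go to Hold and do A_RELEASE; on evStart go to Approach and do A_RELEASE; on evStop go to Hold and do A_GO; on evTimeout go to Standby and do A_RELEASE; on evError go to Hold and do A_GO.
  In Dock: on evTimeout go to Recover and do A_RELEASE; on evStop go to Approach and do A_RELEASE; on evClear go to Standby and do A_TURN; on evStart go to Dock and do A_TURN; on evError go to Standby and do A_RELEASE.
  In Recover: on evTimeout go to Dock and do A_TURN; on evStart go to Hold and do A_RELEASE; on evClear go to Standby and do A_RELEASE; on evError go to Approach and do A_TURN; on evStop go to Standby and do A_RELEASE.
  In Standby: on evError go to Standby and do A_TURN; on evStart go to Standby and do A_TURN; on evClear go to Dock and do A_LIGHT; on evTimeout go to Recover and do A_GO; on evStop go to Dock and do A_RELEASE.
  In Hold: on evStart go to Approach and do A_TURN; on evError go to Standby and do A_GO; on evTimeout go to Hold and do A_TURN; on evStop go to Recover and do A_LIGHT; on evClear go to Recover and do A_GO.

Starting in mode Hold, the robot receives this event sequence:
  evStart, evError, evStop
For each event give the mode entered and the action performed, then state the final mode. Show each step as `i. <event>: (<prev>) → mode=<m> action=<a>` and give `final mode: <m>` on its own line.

final mode: Recover

1. evStart: (Hold) → mode=Approach action=A_TURN
2. evError: (Approach) → mode=Hold action=A_GO
3. evStop: (Hold) → mode=Recover action=A_LIGHT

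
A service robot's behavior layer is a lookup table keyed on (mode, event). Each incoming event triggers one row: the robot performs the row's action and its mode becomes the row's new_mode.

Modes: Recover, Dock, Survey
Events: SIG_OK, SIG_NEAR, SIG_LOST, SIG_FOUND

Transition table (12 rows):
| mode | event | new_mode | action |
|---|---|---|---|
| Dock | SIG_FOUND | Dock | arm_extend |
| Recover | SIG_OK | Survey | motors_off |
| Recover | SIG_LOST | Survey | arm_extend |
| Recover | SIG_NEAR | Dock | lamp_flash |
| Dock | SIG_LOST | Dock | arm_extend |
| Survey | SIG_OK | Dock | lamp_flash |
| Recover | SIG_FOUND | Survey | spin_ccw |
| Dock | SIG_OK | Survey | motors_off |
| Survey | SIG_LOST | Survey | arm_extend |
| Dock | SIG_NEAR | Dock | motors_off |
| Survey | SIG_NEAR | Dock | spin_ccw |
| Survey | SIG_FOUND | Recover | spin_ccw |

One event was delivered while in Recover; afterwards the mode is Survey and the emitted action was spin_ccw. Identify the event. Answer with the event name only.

try SIG_OK: (Recover, SIG_OK) → (Survey, motors_off)
try SIG_NEAR: (Recover, SIG_NEAR) → (Dock, lamp_flash)
try SIG_LOST: (Recover, SIG_LOST) → (Survey, arm_extend)
try SIG_FOUND: (Recover, SIG_FOUND) → (Survey, spin_ccw)  ← matches

SIG_FOUND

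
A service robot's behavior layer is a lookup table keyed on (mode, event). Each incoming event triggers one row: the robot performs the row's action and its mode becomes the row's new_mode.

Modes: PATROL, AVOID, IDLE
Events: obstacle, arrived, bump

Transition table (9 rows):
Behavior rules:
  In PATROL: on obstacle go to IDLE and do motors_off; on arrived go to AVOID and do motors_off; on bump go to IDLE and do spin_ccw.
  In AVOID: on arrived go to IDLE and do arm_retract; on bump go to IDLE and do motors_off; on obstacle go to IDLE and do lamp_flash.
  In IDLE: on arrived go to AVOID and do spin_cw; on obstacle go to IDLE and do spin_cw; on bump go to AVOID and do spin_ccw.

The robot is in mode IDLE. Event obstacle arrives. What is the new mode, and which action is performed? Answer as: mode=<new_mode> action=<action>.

current mode = IDLE; filter table to that mode:
  (IDLE, arrived) → (AVOID, spin_cw)
  (IDLE, obstacle) → (IDLE, spin_cw)  ← event matches
  (IDLE, bump) → (AVOID, spin_ccw)
event = obstacle selects (IDLE, spin_cw)

mode=IDLE action=spin_cw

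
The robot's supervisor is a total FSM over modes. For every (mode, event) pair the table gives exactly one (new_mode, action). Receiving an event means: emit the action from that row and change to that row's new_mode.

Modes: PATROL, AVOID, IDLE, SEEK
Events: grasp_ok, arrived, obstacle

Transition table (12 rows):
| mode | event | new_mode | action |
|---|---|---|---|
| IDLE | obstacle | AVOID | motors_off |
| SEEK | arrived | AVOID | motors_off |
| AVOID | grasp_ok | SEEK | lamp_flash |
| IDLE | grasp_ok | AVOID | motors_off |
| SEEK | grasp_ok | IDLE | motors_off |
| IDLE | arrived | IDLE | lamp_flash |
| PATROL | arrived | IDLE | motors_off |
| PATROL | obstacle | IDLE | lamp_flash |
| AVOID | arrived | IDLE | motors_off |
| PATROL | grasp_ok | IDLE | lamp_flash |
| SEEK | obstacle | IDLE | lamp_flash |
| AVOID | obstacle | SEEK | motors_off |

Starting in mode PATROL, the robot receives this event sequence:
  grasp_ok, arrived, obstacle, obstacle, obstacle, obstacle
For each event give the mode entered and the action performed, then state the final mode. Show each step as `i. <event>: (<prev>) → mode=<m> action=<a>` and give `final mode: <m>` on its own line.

final mode: AVOID

1. grasp_ok: (PATROL) → mode=IDLE action=lamp_flash
2. arrived: (IDLE) → mode=IDLE action=lamp_flash
3. obstacle: (IDLE) → mode=AVOID action=motors_off
4. obstacle: (AVOID) → mode=SEEK action=motors_off
5. obstacle: (SEEK) → mode=IDLE action=lamp_flash
6. obstacle: (IDLE) → mode=AVOID action=motors_off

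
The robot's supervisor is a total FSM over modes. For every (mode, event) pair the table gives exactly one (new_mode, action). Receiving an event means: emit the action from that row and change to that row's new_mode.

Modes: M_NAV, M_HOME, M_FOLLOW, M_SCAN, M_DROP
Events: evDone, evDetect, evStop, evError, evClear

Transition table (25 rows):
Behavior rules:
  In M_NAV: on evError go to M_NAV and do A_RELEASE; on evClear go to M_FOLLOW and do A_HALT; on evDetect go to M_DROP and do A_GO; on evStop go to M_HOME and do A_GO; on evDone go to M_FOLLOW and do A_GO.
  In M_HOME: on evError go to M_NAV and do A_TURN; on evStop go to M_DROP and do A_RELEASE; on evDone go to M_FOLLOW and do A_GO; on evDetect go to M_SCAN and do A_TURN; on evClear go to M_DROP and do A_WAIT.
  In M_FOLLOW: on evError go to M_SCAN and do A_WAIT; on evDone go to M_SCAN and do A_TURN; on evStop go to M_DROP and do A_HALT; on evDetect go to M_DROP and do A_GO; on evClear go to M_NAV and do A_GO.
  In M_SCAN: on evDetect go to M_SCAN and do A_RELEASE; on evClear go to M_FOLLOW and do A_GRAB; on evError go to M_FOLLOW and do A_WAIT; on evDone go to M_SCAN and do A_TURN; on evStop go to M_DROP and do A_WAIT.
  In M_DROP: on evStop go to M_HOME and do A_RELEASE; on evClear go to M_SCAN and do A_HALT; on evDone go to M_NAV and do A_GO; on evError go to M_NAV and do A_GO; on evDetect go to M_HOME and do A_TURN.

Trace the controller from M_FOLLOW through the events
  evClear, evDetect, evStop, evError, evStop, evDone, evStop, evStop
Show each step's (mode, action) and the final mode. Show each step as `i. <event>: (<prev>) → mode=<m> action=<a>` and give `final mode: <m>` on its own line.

1. evClear: (M_FOLLOW) → mode=M_NAV action=A_GO
2. evDetect: (M_NAV) → mode=M_DROP action=A_GO
3. evStop: (M_DROP) → mode=M_HOME action=A_RELEASE
4. evError: (M_HOME) → mode=M_NAV action=A_TURN
5. evStop: (M_NAV) → mode=M_HOME action=A_GO
6. evDone: (M_HOME) → mode=M_FOLLOW action=A_GO
7. evStop: (M_FOLLOW) → mode=M_DROP action=A_HALT
8. evStop: (M_DROP) → mode=M_HOME action=A_RELEASE

final mode: M_HOME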